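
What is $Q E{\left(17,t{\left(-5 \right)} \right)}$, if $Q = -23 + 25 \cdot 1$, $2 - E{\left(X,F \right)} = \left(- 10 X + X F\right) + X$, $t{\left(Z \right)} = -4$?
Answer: $446$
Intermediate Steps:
$E{\left(X,F \right)} = 2 + 9 X - F X$ ($E{\left(X,F \right)} = 2 - \left(\left(- 10 X + X F\right) + X\right) = 2 - \left(\left(- 10 X + F X\right) + X\right) = 2 - \left(- 9 X + F X\right) = 2 + 9 X - F X$)
$Q = 2$ ($Q = -23 + 25 = 2$)
$Q E{\left(17,t{\left(-5 \right)} \right)} = 2 \left(2 + 9 \cdot 17 - \left(-4\right) 17\right) = 2 \left(2 + 153 + 68\right) = 2 \cdot 223 = 446$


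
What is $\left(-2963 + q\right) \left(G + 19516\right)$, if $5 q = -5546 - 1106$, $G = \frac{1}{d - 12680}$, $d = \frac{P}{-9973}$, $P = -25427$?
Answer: $- \frac{10593754376431529}{126432213} \approx -8.379 \cdot 10^{7}$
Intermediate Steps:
$d = \frac{25427}{9973}$ ($d = - \frac{25427}{-9973} = \left(-25427\right) \left(- \frac{1}{9973}\right) = \frac{25427}{9973} \approx 2.5496$)
$G = - \frac{9973}{126432213}$ ($G = \frac{1}{\frac{25427}{9973} - 12680} = \frac{1}{- \frac{126432213}{9973}} = - \frac{9973}{126432213} \approx -7.888 \cdot 10^{-5}$)
$q = - \frac{6652}{5}$ ($q = \frac{-5546 - 1106}{5} = \frac{1}{5} \left(-6652\right) = - \frac{6652}{5} \approx -1330.4$)
$\left(-2963 + q\right) \left(G + 19516\right) = \left(-2963 - \frac{6652}{5}\right) \left(- \frac{9973}{126432213} + 19516\right) = \left(- \frac{21467}{5}\right) \frac{2467451058935}{126432213} = - \frac{10593754376431529}{126432213}$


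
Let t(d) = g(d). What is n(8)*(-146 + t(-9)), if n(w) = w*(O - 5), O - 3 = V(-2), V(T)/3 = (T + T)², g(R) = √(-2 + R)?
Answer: -53728 + 368*I*√11 ≈ -53728.0 + 1220.5*I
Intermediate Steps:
V(T) = 12*T² (V(T) = 3*(T + T)² = 3*(2*T)² = 3*(4*T²) = 12*T²)
O = 51 (O = 3 + 12*(-2)² = 3 + 12*4 = 3 + 48 = 51)
n(w) = 46*w (n(w) = w*(51 - 5) = w*46 = 46*w)
t(d) = √(-2 + d)
n(8)*(-146 + t(-9)) = (46*8)*(-146 + √(-2 - 9)) = 368*(-146 + √(-11)) = 368*(-146 + I*√11) = -53728 + 368*I*√11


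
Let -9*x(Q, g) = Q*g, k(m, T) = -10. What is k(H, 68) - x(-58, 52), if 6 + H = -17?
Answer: -3106/9 ≈ -345.11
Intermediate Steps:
H = -23 (H = -6 - 17 = -23)
x(Q, g) = -Q*g/9
k(H, 68) - x(-58, 52) = -10 - (-1)*(-58)*52/9 = -10 - 1*3016/9 = -10 - 3016/9 = -3106/9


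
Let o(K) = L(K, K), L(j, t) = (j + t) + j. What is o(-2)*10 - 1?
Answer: -61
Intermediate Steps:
L(j, t) = t + 2*j
o(K) = 3*K (o(K) = K + 2*K = 3*K)
o(-2)*10 - 1 = (3*(-2))*10 - 1 = -6*10 - 1 = -60 - 1 = -61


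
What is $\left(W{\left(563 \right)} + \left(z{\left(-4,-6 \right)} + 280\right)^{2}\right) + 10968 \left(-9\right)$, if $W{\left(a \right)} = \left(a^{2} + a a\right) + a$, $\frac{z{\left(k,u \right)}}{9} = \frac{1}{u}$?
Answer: $\frac{2453405}{4} \approx 6.1335 \cdot 10^{5}$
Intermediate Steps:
$z{\left(k,u \right)} = \frac{9}{u}$
$W{\left(a \right)} = a + 2 a^{2}$ ($W{\left(a \right)} = \left(a^{2} + a^{2}\right) + a = 2 a^{2} + a = a + 2 a^{2}$)
$\left(W{\left(563 \right)} + \left(z{\left(-4,-6 \right)} + 280\right)^{2}\right) + 10968 \left(-9\right) = \left(563 \left(1 + 2 \cdot 563\right) + \left(\frac{9}{-6} + 280\right)^{2}\right) + 10968 \left(-9\right) = \left(563 \left(1 + 1126\right) + \left(9 \left(- \frac{1}{6}\right) + 280\right)^{2}\right) - 98712 = \left(563 \cdot 1127 + \left(- \frac{3}{2} + 280\right)^{2}\right) - 98712 = \left(634501 + \left(\frac{557}{2}\right)^{2}\right) - 98712 = \left(634501 + \frac{310249}{4}\right) - 98712 = \frac{2848253}{4} - 98712 = \frac{2453405}{4}$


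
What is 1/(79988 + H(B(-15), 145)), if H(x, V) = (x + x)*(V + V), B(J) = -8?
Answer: 1/75348 ≈ 1.3272e-5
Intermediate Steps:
H(x, V) = 4*V*x (H(x, V) = (2*x)*(2*V) = 4*V*x)
1/(79988 + H(B(-15), 145)) = 1/(79988 + 4*145*(-8)) = 1/(79988 - 4640) = 1/75348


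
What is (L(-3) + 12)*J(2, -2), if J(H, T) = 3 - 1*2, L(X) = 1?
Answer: 13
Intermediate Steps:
J(H, T) = 1 (J(H, T) = 3 - 2 = 1)
(L(-3) + 12)*J(2, -2) = (1 + 12)*1 = 13*1 = 13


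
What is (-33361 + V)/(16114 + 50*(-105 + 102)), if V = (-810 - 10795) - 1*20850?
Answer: -16454/3991 ≈ -4.1228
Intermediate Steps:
V = -32455 (V = -11605 - 20850 = -32455)
(-33361 + V)/(16114 + 50*(-105 + 102)) = (-33361 - 32455)/(16114 + 50*(-105 + 102)) = -65816/(16114 + 50*(-3)) = -65816/(16114 - 150) = -65816/15964 = -65816*1/15964 = -16454/3991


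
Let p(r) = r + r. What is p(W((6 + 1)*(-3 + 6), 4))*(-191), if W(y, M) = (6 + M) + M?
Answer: -5348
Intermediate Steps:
W(y, M) = 6 + 2*M
p(r) = 2*r
p(W((6 + 1)*(-3 + 6), 4))*(-191) = (2*(6 + 2*4))*(-191) = (2*(6 + 8))*(-191) = (2*14)*(-191) = 28*(-191) = -5348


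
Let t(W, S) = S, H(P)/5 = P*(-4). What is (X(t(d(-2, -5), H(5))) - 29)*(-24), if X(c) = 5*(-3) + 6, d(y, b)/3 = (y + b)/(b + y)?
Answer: 912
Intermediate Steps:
H(P) = -20*P (H(P) = 5*(P*(-4)) = 5*(-4*P) = -20*P)
d(y, b) = 3 (d(y, b) = 3*((y + b)/(b + y)) = 3*((b + y)/(b + y)) = 3*1 = 3)
X(c) = -9 (X(c) = -15 + 6 = -9)
(X(t(d(-2, -5), H(5))) - 29)*(-24) = (-9 - 29)*(-24) = -38*(-24) = 912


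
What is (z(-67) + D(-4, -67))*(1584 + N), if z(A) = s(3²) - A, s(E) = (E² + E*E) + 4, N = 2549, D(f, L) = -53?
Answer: 743940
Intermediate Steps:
s(E) = 4 + 2*E² (s(E) = (E² + E²) + 4 = 2*E² + 4 = 4 + 2*E²)
z(A) = 166 - A (z(A) = (4 + 2*(3²)²) - A = (4 + 2*9²) - A = (4 + 2*81) - A = (4 + 162) - A = 166 - A)
(z(-67) + D(-4, -67))*(1584 + N) = ((166 - 1*(-67)) - 53)*(1584 + 2549) = ((166 + 67) - 53)*4133 = (233 - 53)*4133 = 180*4133 = 743940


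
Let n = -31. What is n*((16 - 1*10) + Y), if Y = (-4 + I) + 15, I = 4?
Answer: -651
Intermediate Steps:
Y = 15 (Y = (-4 + 4) + 15 = 0 + 15 = 15)
n*((16 - 1*10) + Y) = -31*((16 - 1*10) + 15) = -31*((16 - 10) + 15) = -31*(6 + 15) = -31*21 = -651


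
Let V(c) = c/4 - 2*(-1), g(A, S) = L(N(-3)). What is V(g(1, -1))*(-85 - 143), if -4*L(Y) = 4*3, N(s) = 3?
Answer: -285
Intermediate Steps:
L(Y) = -3
g(A, S) = -3
V(c) = 2 + c/4 (V(c) = c*(¼) + 2 = c/4 + 2 = 2 + c/4)
V(g(1, -1))*(-85 - 143) = (2 + (¼)*(-3))*(-85 - 143) = (2 - ¾)*(-228) = (5/4)*(-228) = -285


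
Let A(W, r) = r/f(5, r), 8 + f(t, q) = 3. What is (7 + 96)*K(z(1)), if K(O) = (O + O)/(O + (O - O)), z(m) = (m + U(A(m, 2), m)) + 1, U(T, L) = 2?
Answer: 206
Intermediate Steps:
f(t, q) = -5 (f(t, q) = -8 + 3 = -5)
A(W, r) = -r/5 (A(W, r) = r/(-5) = r*(-⅕) = -r/5)
z(m) = 3 + m (z(m) = (m + 2) + 1 = (2 + m) + 1 = 3 + m)
K(O) = 2 (K(O) = (2*O)/(O + 0) = (2*O)/O = 2)
(7 + 96)*K(z(1)) = (7 + 96)*2 = 103*2 = 206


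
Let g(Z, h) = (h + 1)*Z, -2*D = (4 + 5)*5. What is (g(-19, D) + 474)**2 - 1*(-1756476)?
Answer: 10141129/4 ≈ 2.5353e+6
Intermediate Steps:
D = -45/2 (D = -(4 + 5)*5/2 = -9*5/2 = -1/2*45 = -45/2 ≈ -22.500)
g(Z, h) = Z*(1 + h) (g(Z, h) = (1 + h)*Z = Z*(1 + h))
(g(-19, D) + 474)**2 - 1*(-1756476) = (-19*(1 - 45/2) + 474)**2 - 1*(-1756476) = (-19*(-43/2) + 474)**2 + 1756476 = (817/2 + 474)**2 + 1756476 = (1765/2)**2 + 1756476 = 3115225/4 + 1756476 = 10141129/4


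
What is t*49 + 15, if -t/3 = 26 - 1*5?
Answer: -3072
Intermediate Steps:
t = -63 (t = -3*(26 - 1*5) = -3*(26 - 5) = -3*21 = -63)
t*49 + 15 = -63*49 + 15 = -3087 + 15 = -3072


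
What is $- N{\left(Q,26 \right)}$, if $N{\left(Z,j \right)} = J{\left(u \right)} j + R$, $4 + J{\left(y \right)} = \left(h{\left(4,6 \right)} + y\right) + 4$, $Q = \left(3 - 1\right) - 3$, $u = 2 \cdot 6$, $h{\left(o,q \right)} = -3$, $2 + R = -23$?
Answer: $-209$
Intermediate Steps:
$R = -25$ ($R = -2 - 23 = -25$)
$u = 12$
$Q = -1$ ($Q = 2 - 3 = -1$)
$J{\left(y \right)} = -3 + y$ ($J{\left(y \right)} = -4 + \left(\left(-3 + y\right) + 4\right) = -4 + \left(1 + y\right) = -3 + y$)
$N{\left(Z,j \right)} = -25 + 9 j$ ($N{\left(Z,j \right)} = \left(-3 + 12\right) j - 25 = 9 j - 25 = -25 + 9 j$)
$- N{\left(Q,26 \right)} = - (-25 + 9 \cdot 26) = - (-25 + 234) = \left(-1\right) 209 = -209$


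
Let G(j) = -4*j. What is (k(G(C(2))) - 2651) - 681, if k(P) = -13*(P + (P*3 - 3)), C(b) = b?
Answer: -2877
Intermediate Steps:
k(P) = 39 - 52*P (k(P) = -13*(P + (3*P - 3)) = -13*(P + (-3 + 3*P)) = -13*(-3 + 4*P) = 39 - 52*P)
(k(G(C(2))) - 2651) - 681 = ((39 - (-208)*2) - 2651) - 681 = ((39 - 52*(-8)) - 2651) - 681 = ((39 + 416) - 2651) - 681 = (455 - 2651) - 681 = -2196 - 681 = -2877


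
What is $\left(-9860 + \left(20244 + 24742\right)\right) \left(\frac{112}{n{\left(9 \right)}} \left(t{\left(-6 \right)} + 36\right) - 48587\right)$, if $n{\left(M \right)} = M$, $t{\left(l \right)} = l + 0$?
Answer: $- \frac{5080659766}{3} \approx -1.6936 \cdot 10^{9}$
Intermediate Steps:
$t{\left(l \right)} = l$
$\left(-9860 + \left(20244 + 24742\right)\right) \left(\frac{112}{n{\left(9 \right)}} \left(t{\left(-6 \right)} + 36\right) - 48587\right) = \left(-9860 + \left(20244 + 24742\right)\right) \left(\frac{112}{9} \left(-6 + 36\right) - 48587\right) = \left(-9860 + 44986\right) \left(112 \cdot \frac{1}{9} \cdot 30 - 48587\right) = 35126 \left(\frac{112}{9} \cdot 30 - 48587\right) = 35126 \left(\frac{1120}{3} - 48587\right) = 35126 \left(- \frac{144641}{3}\right) = - \frac{5080659766}{3}$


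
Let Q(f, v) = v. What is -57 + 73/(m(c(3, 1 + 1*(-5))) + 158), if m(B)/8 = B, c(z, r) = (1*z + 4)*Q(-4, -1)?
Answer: -5741/102 ≈ -56.284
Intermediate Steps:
c(z, r) = -4 - z (c(z, r) = (1*z + 4)*(-1) = (z + 4)*(-1) = (4 + z)*(-1) = -4 - z)
m(B) = 8*B
-57 + 73/(m(c(3, 1 + 1*(-5))) + 158) = -57 + 73/(8*(-4 - 1*3) + 158) = -57 + 73/(8*(-4 - 3) + 158) = -57 + 73/(8*(-7) + 158) = -57 + 73/(-56 + 158) = -57 + 73/102 = -5741/102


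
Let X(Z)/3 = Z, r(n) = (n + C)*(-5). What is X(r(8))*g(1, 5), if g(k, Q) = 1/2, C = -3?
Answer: -75/2 ≈ -37.500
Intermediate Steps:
g(k, Q) = ½
r(n) = 15 - 5*n (r(n) = (n - 3)*(-5) = (-3 + n)*(-5) = 15 - 5*n)
X(Z) = 3*Z
X(r(8))*g(1, 5) = (3*(15 - 5*8))*(½) = (3*(15 - 40))*(½) = (3*(-25))*(½) = -75*½ = -75/2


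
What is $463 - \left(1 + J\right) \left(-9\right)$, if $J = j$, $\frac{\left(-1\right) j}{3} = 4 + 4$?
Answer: $256$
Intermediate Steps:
$j = -24$ ($j = - 3 \left(4 + 4\right) = \left(-3\right) 8 = -24$)
$J = -24$
$463 - \left(1 + J\right) \left(-9\right) = 463 - \left(1 - 24\right) \left(-9\right) = 463 - \left(-23\right) \left(-9\right) = 463 - 207 = 256$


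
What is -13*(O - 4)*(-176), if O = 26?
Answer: 50336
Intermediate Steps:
-13*(O - 4)*(-176) = -13*(26 - 4)*(-176) = -13*22*(-176) = -286*(-176) = 50336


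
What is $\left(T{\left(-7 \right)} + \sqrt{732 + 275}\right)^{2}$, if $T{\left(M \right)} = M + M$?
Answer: $\left(14 - \sqrt{1007}\right)^{2} \approx 314.47$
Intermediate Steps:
$T{\left(M \right)} = 2 M$
$\left(T{\left(-7 \right)} + \sqrt{732 + 275}\right)^{2} = \left(2 \left(-7\right) + \sqrt{732 + 275}\right)^{2} = \left(-14 + \sqrt{1007}\right)^{2}$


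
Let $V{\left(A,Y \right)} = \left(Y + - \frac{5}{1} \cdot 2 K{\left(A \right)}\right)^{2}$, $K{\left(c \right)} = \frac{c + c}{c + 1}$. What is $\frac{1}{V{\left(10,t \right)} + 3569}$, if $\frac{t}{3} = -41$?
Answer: $\frac{121}{2843658} \approx 4.2551 \cdot 10^{-5}$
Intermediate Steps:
$t = -123$ ($t = 3 \left(-41\right) = -123$)
$K{\left(c \right)} = \frac{2 c}{1 + c}$
$V{\left(A,Y \right)} = \left(Y - \frac{20 A}{1 + A}\right)^{2}$ ($V{\left(A,Y \right)} = \left(Y + - \frac{5}{1} \cdot 2 \frac{2 A}{1 + A}\right)^{2} = \left(Y + \left(-5\right) 1 \cdot 2 \frac{2 A}{1 + A}\right)^{2} = \left(Y + \left(-5\right) 2 \frac{2 A}{1 + A}\right)^{2} = \left(Y - 10 \frac{2 A}{1 + A}\right)^{2} = \left(Y - \frac{20 A}{1 + A}\right)^{2}$)
$\frac{1}{V{\left(10,t \right)} + 3569} = \frac{1}{\frac{\left(20 \cdot 10 - - 123 \left(1 + 10\right)\right)^{2}}{\left(1 + 10\right)^{2}} + 3569} = \frac{1}{\frac{\left(200 - \left(-123\right) 11\right)^{2}}{121} + 3569} = \frac{1}{\frac{\left(200 + 1353\right)^{2}}{121} + 3569} = \frac{1}{\frac{1553^{2}}{121} + 3569} = \frac{1}{\frac{1}{121} \cdot 2411809 + 3569} = \frac{1}{\frac{2411809}{121} + 3569} = \frac{1}{\frac{2843658}{121}} = \frac{121}{2843658}$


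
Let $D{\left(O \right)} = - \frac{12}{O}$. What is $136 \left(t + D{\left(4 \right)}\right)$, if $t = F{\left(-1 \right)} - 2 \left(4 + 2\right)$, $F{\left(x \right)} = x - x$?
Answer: $-2040$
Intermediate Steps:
$F{\left(x \right)} = 0$
$t = -12$ ($t = 0 - 2 \left(4 + 2\right) = 0 - 12 = -12$)
$136 \left(t + D{\left(4 \right)}\right) = 136 \left(-12 - \frac{12}{4}\right) = 136 \left(-12 - 3\right) = 136 \left(-15\right) = -2040$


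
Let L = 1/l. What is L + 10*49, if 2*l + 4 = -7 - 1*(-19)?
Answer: 1961/4 ≈ 490.25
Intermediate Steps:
l = 4 (l = -2 + (-7 - 1*(-19))/2 = -2 + (-7 + 19)/2 = -2 + (½)*12 = -2 + 6 = 4)
L = ¼ (L = 1/4 = ¼ ≈ 0.25000)
L + 10*49 = ¼ + 10*49 = ¼ + 490 = 1961/4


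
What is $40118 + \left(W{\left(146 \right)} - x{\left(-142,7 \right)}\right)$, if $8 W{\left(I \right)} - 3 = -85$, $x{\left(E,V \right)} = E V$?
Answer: $\frac{164407}{4} \approx 41102.0$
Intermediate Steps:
$W{\left(I \right)} = - \frac{41}{4}$ ($W{\left(I \right)} = \frac{3}{8} + \frac{1}{8} \left(-85\right) = \frac{3}{8} - \frac{85}{8} = - \frac{41}{4}$)
$40118 + \left(W{\left(146 \right)} - x{\left(-142,7 \right)}\right) = 40118 - \left(\frac{41}{4} - 994\right) = 40118 - - \frac{3935}{4} = 40118 + \left(- \frac{41}{4} + 994\right) = 40118 + \frac{3935}{4} = \frac{164407}{4}$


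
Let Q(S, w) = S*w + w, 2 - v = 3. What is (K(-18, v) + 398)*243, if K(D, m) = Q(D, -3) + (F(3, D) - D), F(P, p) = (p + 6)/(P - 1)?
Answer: 112023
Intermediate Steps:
F(P, p) = (6 + p)/(-1 + P)
v = -1 (v = 2 - 1*3 = 2 - 3 = -1)
Q(S, w) = w + S*w
K(D, m) = -7*D/2 (K(D, m) = -3*(1 + D) + ((6 + D)/(-1 + 3) - D) = (-3 - 3*D) + ((6 + D)/2 - D) = (-3 - 3*D) + ((3 + D/2) - D) = (-3 - 3*D) + (3 - D/2) = -7*D/2)
(K(-18, v) + 398)*243 = (-7/2*(-18) + 398)*243 = (63 + 398)*243 = 461*243 = 112023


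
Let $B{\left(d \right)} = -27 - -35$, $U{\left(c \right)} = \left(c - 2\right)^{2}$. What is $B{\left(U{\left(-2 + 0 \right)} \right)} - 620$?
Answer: $-612$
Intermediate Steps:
$U{\left(c \right)} = \left(-2 + c\right)^{2}$
$B{\left(d \right)} = 8$ ($B{\left(d \right)} = -27 + 35 = 8$)
$B{\left(U{\left(-2 + 0 \right)} \right)} - 620 = 8 - 620 = -612$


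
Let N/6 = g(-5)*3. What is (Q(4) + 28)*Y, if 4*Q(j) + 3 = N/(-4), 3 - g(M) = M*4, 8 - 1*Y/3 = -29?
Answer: 1221/8 ≈ 152.63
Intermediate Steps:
Y = 111 (Y = 24 - 3*(-29) = 24 + 87 = 111)
g(M) = 3 - 4*M (g(M) = 3 - M*4 = 3 - 4*M)
N = 414 (N = 6*((3 - 4*(-5))*3) = 6*((3 + 20)*3) = 6*(23*3) = 6*69 = 414)
Q(j) = -213/8 (Q(j) = -3/4 + (414/(-4))/4 = -3/4 + (414*(-1/4))/4 = -3/4 + (1/4)*(-207/2) = -3/4 - 207/8 = -213/8)
(Q(4) + 28)*Y = (-213/8 + 28)*111 = (11/8)*111 = 1221/8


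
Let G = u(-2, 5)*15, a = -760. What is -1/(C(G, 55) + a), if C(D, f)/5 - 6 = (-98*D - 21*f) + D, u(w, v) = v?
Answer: 1/42880 ≈ 2.3321e-5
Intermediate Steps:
G = 75 (G = 5*15 = 75)
C(D, f) = 30 - 485*D - 105*f (C(D, f) = 30 + 5*((-98*D - 21*f) + D) = 30 + 5*(-97*D - 21*f) = 30 + (-485*D - 105*f) = 30 - 485*D - 105*f)
-1/(C(G, 55) + a) = -1/((30 - 485*75 - 105*55) - 760) = -1/((30 - 36375 - 5775) - 760) = -1/(-42120 - 760) = -1/(-42880) = -1*(-1/42880) = 1/42880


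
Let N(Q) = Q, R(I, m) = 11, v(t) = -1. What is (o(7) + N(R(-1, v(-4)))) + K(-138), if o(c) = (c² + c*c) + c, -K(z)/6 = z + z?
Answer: 1772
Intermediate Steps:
K(z) = -12*z (K(z) = -6*(z + z) = -12*z)
o(c) = c + 2*c² (o(c) = (c² + c²) + c = 2*c² + c = c + 2*c²)
(o(7) + N(R(-1, v(-4)))) + K(-138) = (7*(1 + 2*7) + 11) - 12*(-138) = (7*(1 + 14) + 11) + 1656 = (7*15 + 11) + 1656 = (105 + 11) + 1656 = 116 + 1656 = 1772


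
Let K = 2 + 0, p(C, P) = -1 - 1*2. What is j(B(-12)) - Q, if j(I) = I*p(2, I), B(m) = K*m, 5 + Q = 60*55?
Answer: -3223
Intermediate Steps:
Q = 3295 (Q = -5 + 60*55 = -5 + 3300 = 3295)
p(C, P) = -3 (p(C, P) = -1 - 2 = -3)
K = 2
B(m) = 2*m
j(I) = -3*I (j(I) = I*(-3) = -3*I)
j(B(-12)) - Q = -6*(-12) - 1*3295 = -3*(-24) - 3295 = 72 - 3295 = -3223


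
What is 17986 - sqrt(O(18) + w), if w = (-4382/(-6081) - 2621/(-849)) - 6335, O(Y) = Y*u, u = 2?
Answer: 17986 - 4*I*sqrt(129470069842493)/573641 ≈ 17986.0 - 79.342*I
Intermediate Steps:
O(Y) = 2*Y (O(Y) = Y*2 = 2*Y)
w = -3631831444/573641 (w = (-4382*(-1/6081) - 2621*(-1/849)) - 6335 = (4382/6081 + 2621/849) - 6335 = 2184291/573641 - 6335 = -3631831444/573641 ≈ -6331.2)
17986 - sqrt(O(18) + w) = 17986 - sqrt(2*18 - 3631831444/573641) = 17986 - sqrt(36 - 3631831444/573641) = 17986 - sqrt(-3611180368/573641) = 17986 - 4*I*sqrt(129470069842493)/573641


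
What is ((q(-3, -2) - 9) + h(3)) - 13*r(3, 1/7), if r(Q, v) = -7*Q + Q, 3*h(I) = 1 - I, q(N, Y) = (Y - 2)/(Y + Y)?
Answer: 676/3 ≈ 225.33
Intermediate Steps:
q(N, Y) = (-2 + Y)/(2*Y) (q(N, Y) = (-2 + Y)/((2*Y)) = (-2 + Y)*(1/(2*Y)) = (-2 + Y)/(2*Y))
h(I) = 1/3 - I/3 (h(I) = (1 - I)/3 = 1/3 - I/3)
r(Q, v) = -6*Q
((q(-3, -2) - 9) + h(3)) - 13*r(3, 1/7) = (((1/2)*(-2 - 2)/(-2) - 9) + (1/3 - 1/3*3)) - (-78)*3 = (((1/2)*(-1/2)*(-4) - 9) + (1/3 - 1)) - 13*(-18) = ((1 - 9) - 2/3) + 234 = (-8 - 2/3) + 234 = -26/3 + 234 = 676/3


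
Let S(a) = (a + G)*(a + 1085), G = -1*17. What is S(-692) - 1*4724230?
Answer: -5002867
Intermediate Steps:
G = -17
S(a) = (-17 + a)*(1085 + a) (S(a) = (a - 17)*(a + 1085) = (-17 + a)*(1085 + a))
S(-692) - 1*4724230 = (-18445 + (-692)² + 1068*(-692)) - 1*4724230 = (-18445 + 478864 - 739056) - 4724230 = -278637 - 4724230 = -5002867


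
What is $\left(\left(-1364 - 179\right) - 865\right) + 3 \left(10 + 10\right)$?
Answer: $-2348$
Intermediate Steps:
$\left(\left(-1364 - 179\right) - 865\right) + 3 \left(10 + 10\right) = \left(-1543 - 865\right) + 3 \cdot 20 = -2408 + 60 = -2348$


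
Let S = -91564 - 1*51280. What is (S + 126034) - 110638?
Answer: -127448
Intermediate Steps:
S = -142844 (S = -91564 - 51280 = -142844)
(S + 126034) - 110638 = (-142844 + 126034) - 110638 = -16810 - 110638 = -127448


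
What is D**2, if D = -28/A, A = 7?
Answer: 16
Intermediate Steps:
D = -4 (D = -28/7 = -28*1/7 = -4)
D**2 = (-4)**2 = 16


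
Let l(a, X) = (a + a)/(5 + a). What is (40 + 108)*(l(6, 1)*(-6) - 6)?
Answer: -20424/11 ≈ -1856.7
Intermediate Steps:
l(a, X) = 2*a/(5 + a) (l(a, X) = (2*a)/(5 + a) = 2*a/(5 + a))
(40 + 108)*(l(6, 1)*(-6) - 6) = (40 + 108)*((2*6/(5 + 6))*(-6) - 6) = 148*((2*6/11)*(-6) - 6) = 148*((2*6*(1/11))*(-6) - 6) = 148*((12/11)*(-6) - 6) = 148*(-72/11 - 6) = 148*(-138/11) = -20424/11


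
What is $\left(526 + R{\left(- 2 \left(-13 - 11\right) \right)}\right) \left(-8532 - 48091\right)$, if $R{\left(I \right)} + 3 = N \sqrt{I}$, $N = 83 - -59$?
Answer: $-29613829 - 32161864 \sqrt{3} \approx -8.532 \cdot 10^{7}$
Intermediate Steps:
$N = 142$ ($N = 83 + 59 = 142$)
$R{\left(I \right)} = -3 + 142 \sqrt{I}$
$\left(526 + R{\left(- 2 \left(-13 - 11\right) \right)}\right) \left(-8532 - 48091\right) = \left(526 - \left(3 - 142 \sqrt{- 2 \left(-13 - 11\right)}\right)\right) \left(-8532 - 48091\right) = \left(526 - \left(3 - 142 \sqrt{- 2 \left(-13 - 11\right)}\right)\right) \left(-56623\right) = \left(526 - \left(3 - 142 \sqrt{\left(-2\right) \left(-24\right)}\right)\right) \left(-56623\right) = \left(526 - \left(3 - 142 \sqrt{48}\right)\right) \left(-56623\right) = \left(526 - \left(3 - 142 \cdot 4 \sqrt{3}\right)\right) \left(-56623\right) = \left(526 - \left(3 - 568 \sqrt{3}\right)\right) \left(-56623\right) = \left(523 + 568 \sqrt{3}\right) \left(-56623\right) = -29613829 - 32161864 \sqrt{3}$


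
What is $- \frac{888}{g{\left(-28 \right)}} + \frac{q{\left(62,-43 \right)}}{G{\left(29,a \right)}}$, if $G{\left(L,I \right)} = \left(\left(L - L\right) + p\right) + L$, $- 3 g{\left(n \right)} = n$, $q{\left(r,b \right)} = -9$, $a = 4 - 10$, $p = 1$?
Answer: $- \frac{6681}{70} \approx -95.443$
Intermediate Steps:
$a = -6$ ($a = 4 - 10 = -6$)
$g{\left(n \right)} = - \frac{n}{3}$
$G{\left(L,I \right)} = 1 + L$ ($G{\left(L,I \right)} = \left(\left(L - L\right) + 1\right) + L = \left(0 + 1\right) + L = 1 + L$)
$- \frac{888}{g{\left(-28 \right)}} + \frac{q{\left(62,-43 \right)}}{G{\left(29,a \right)}} = - \frac{888}{\left(- \frac{1}{3}\right) \left(-28\right)} - \frac{9}{1 + 29} = - \frac{888}{\frac{28}{3}} - \frac{9}{30} = \left(-888\right) \frac{3}{28} - \frac{3}{10} = - \frac{666}{7} - \frac{3}{10} = - \frac{6681}{70}$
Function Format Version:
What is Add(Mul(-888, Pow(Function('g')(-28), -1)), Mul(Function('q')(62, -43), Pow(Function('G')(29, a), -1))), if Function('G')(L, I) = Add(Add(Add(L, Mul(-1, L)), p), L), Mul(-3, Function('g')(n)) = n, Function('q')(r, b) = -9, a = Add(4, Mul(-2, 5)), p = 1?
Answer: Rational(-6681, 70) ≈ -95.443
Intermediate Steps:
a = -6 (a = Add(4, -10) = -6)
Function('g')(n) = Mul(Rational(-1, 3), n)
Function('G')(L, I) = Add(1, L) (Function('G')(L, I) = Add(Add(Add(L, Mul(-1, L)), 1), L) = Add(Add(0, 1), L) = Add(1, L))
Add(Mul(-888, Pow(Function('g')(-28), -1)), Mul(Function('q')(62, -43), Pow(Function('G')(29, a), -1))) = Add(Mul(-888, Pow(Mul(Rational(-1, 3), -28), -1)), Mul(-9, Pow(Add(1, 29), -1))) = Add(Mul(-888, Pow(Rational(28, 3), -1)), Mul(-9, Pow(30, -1))) = Add(Mul(-888, Rational(3, 28)), Mul(-9, Rational(1, 30))) = Add(Rational(-666, 7), Rational(-3, 10)) = Rational(-6681, 70)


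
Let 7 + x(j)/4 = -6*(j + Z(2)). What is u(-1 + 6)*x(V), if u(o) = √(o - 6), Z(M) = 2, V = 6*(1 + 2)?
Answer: -508*I ≈ -508.0*I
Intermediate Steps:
V = 18 (V = 6*3 = 18)
x(j) = -76 - 24*j (x(j) = -28 + 4*(-6*(j + 2)) = -28 + 4*(-6*(2 + j)) = -28 + 4*(-12 - 6*j) = -28 + (-48 - 24*j) = -76 - 24*j)
u(o) = √(-6 + o)
u(-1 + 6)*x(V) = √(-6 + (-1 + 6))*(-76 - 24*18) = √(-6 + 5)*(-76 - 432) = √(-1)*(-508) = I*(-508) = -508*I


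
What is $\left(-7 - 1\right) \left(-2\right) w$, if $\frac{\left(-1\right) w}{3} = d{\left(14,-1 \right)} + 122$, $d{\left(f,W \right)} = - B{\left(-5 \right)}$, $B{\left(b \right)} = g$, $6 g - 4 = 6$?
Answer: $-5776$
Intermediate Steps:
$g = \frac{5}{3}$ ($g = \frac{2}{3} + \frac{1}{6} \cdot 6 = \frac{2}{3} + 1 = \frac{5}{3} \approx 1.6667$)
$B{\left(b \right)} = \frac{5}{3}$
$d{\left(f,W \right)} = - \frac{5}{3}$ ($d{\left(f,W \right)} = \left(-1\right) \frac{5}{3} = - \frac{5}{3}$)
$w = -361$ ($w = - 3 \left(- \frac{5}{3} + 122\right) = \left(-3\right) \frac{361}{3} = -361$)
$\left(-7 - 1\right) \left(-2\right) w = \left(-7 - 1\right) \left(-2\right) \left(-361\right) = \left(-8\right) \left(-2\right) \left(-361\right) = 16 \left(-361\right) = -5776$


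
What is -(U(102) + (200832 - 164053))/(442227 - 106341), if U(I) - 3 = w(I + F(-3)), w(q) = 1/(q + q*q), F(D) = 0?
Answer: -386431693/3528818316 ≈ -0.10951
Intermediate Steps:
w(q) = 1/(q + q²)
U(I) = 3 + 1/(I*(1 + I)) (U(I) = 3 + 1/((I + 0)*(1 + (I + 0))) = 3 + 1/(I*(1 + I)))
-(U(102) + (200832 - 164053))/(442227 - 106341) = -((1 + 3*102*(1 + 102))/(102*(1 + 102)) + (200832 - 164053))/(442227 - 106341) = -((1/102)*(1 + 3*102*103)/103 + 36779)/335886 = -((1/102)*(1/103)*(1 + 31518) + 36779)/335886 = -((1/102)*(1/103)*31519 + 36779)/335886 = -(31519/10506 + 36779)/335886 = -386431693/(10506*335886) = -1*386431693/3528818316 = -386431693/3528818316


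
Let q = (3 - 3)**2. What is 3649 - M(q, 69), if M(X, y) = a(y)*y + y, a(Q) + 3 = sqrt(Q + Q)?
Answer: 3787 - 69*sqrt(138) ≈ 2976.4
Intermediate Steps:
q = 0 (q = 0**2 = 0)
a(Q) = -3 + sqrt(2)*sqrt(Q) (a(Q) = -3 + sqrt(Q + Q) = -3 + sqrt(2*Q) = -3 + sqrt(2)*sqrt(Q))
M(X, y) = y + y*(-3 + sqrt(2)*sqrt(y)) (M(X, y) = (-3 + sqrt(2)*sqrt(y))*y + y = y*(-3 + sqrt(2)*sqrt(y)) + y = y + y*(-3 + sqrt(2)*sqrt(y)))
3649 - M(q, 69) = 3649 - 69*(-2 + sqrt(2)*sqrt(69)) = 3649 - 69*(-2 + sqrt(138)) = 3649 - (-138 + 69*sqrt(138)) = 3649 + (138 - 69*sqrt(138)) = 3787 - 69*sqrt(138)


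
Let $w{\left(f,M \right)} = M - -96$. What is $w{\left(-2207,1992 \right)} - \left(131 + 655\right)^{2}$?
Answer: $-615708$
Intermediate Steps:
$w{\left(f,M \right)} = 96 + M$ ($w{\left(f,M \right)} = M + 96 = 96 + M$)
$w{\left(-2207,1992 \right)} - \left(131 + 655\right)^{2} = \left(96 + 1992\right) - \left(131 + 655\right)^{2} = 2088 - 786^{2} = 2088 - 617796 = -615708$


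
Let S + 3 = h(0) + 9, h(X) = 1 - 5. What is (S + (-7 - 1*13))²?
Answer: 324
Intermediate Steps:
h(X) = -4
S = 2 (S = -3 + (-4 + 9) = -3 + 5 = 2)
(S + (-7 - 1*13))² = (2 + (-7 - 1*13))² = (2 + (-7 - 13))² = (2 - 20)² = (-18)² = 324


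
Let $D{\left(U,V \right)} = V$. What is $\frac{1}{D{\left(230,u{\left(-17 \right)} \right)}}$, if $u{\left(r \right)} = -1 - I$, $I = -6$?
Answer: $\frac{1}{5} \approx 0.2$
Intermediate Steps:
$u{\left(r \right)} = 5$ ($u{\left(r \right)} = -1 - -6 = -1 + 6 = 5$)
$\frac{1}{D{\left(230,u{\left(-17 \right)} \right)}} = \frac{1}{5}$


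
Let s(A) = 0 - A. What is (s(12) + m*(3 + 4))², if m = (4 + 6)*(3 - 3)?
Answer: 144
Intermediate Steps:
s(A) = -A
m = 0 (m = 10*0 = 0)
(s(12) + m*(3 + 4))² = (-1*12 + 0*(3 + 4))² = (-12 + 0*7)² = (-12 + 0)² = (-12)² = 144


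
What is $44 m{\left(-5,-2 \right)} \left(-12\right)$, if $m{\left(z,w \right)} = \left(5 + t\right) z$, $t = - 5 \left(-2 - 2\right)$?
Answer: $66000$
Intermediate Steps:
$t = 20$ ($t = - 5 \left(-2 - 2\right) = \left(-5\right) \left(-4\right) = 20$)
$m{\left(z,w \right)} = 25 z$ ($m{\left(z,w \right)} = \left(5 + 20\right) z = 25 z$)
$44 m{\left(-5,-2 \right)} \left(-12\right) = 44 \cdot 25 \left(-5\right) \left(-12\right) = 44 \left(-125\right) \left(-12\right) = \left(-5500\right) \left(-12\right) = 66000$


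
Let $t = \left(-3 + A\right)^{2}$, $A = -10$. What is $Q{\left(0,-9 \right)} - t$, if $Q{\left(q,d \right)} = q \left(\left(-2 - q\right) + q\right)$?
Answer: $-169$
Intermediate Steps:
$Q{\left(q,d \right)} = - 2 q$ ($Q{\left(q,d \right)} = q \left(-2\right) = - 2 q$)
$t = 169$ ($t = \left(-3 - 10\right)^{2} = \left(-13\right)^{2} = 169$)
$Q{\left(0,-9 \right)} - t = \left(-2\right) 0 - 169 = 0 - 169 = -169$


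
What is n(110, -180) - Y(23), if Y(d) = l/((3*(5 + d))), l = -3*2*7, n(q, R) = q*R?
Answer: -39599/2 ≈ -19800.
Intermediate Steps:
n(q, R) = R*q
l = -42 (l = -6*7 = -42)
Y(d) = -42/(15 + 3*d) (Y(d) = -42*1/(3*(5 + d)) = -42/(15 + 3*d))
n(110, -180) - Y(23) = -180*110 - (-14)/(5 + 23) = -19800 - (-14)/28 = -19800 - 1*(-½) = -19800 + ½ = -39599/2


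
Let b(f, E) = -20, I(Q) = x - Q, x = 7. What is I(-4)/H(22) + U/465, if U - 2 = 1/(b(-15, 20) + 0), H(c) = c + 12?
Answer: 17271/52700 ≈ 0.32772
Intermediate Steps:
I(Q) = 7 - Q
H(c) = 12 + c
U = 39/20 (U = 2 + 1/(-20 + 0) = 2 + 1/(-20) = 2 - 1/20 = 39/20 ≈ 1.9500)
I(-4)/H(22) + U/465 = (7 - 1*(-4))/(12 + 22) + (39/20)/465 = (7 + 4)/34 + (39/20)*(1/465) = 11*(1/34) + 13/3100 = 11/34 + 13/3100 = 17271/52700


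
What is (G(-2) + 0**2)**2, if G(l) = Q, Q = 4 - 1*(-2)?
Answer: 36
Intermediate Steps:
Q = 6 (Q = 4 + 2 = 6)
G(l) = 6
(G(-2) + 0**2)**2 = (6 + 0**2)**2 = (6 + 0)**2 = 6**2 = 36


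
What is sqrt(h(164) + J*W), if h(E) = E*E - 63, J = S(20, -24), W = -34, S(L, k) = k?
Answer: sqrt(27649) ≈ 166.28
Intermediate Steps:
J = -24
h(E) = -63 + E**2 (h(E) = E**2 - 63 = -63 + E**2)
sqrt(h(164) + J*W) = sqrt((-63 + 164**2) - 24*(-34)) = sqrt((-63 + 26896) + 816) = sqrt(26833 + 816) = sqrt(27649)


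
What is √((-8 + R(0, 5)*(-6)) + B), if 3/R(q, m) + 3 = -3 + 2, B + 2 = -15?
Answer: I*√82/2 ≈ 4.5277*I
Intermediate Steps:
B = -17 (B = -2 - 15 = -17)
R(q, m) = -¾ (R(q, m) = 3/(-3 + (-3 + 2)) = 3/(-3 - 1) = 3/(-4) = 3*(-¼) = -¾)
√((-8 + R(0, 5)*(-6)) + B) = √((-8 - ¾*(-6)) - 17) = √((-8 + 9/2) - 17) = √(-7/2 - 17) = √(-41/2) = I*√82/2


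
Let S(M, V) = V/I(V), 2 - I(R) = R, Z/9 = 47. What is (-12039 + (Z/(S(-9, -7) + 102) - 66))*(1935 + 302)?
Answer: -24660347976/911 ≈ -2.7070e+7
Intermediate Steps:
Z = 423 (Z = 9*47 = 423)
I(R) = 2 - R
S(M, V) = V/(2 - V)
(-12039 + (Z/(S(-9, -7) + 102) - 66))*(1935 + 302) = (-12039 + (423/(-1*(-7)/(-2 - 7) + 102) - 66))*(1935 + 302) = (-12039 + (423/(-1*(-7)/(-9) + 102) - 66))*2237 = (-12039 + (423/(-1*(-7)*(-⅑) + 102) - 66))*2237 = (-12039 + (423/(-7/9 + 102) - 66))*2237 = (-12039 + (423/(911/9) - 66))*2237 = (-12039 + (423*(9/911) - 66))*2237 = (-12039 + (3807/911 - 66))*2237 = (-12039 - 56319/911)*2237 = -11023848/911*2237 = -24660347976/911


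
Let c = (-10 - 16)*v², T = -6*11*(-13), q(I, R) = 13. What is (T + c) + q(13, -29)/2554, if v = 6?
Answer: -199199/2554 ≈ -77.995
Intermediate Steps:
T = 858 (T = -66*(-13) = 858)
c = -936 (c = (-10 - 16)*6² = -26*36 = -936)
(T + c) + q(13, -29)/2554 = (858 - 936) + 13/2554 = -78 + 13*(1/2554) = -78 + 13/2554 = -199199/2554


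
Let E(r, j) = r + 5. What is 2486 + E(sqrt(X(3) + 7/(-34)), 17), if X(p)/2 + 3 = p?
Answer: 2491 + I*sqrt(238)/34 ≈ 2491.0 + 0.45374*I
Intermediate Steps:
X(p) = -6 + 2*p
E(r, j) = 5 + r
2486 + E(sqrt(X(3) + 7/(-34)), 17) = 2486 + (5 + sqrt((-6 + 2*3) + 7/(-34))) = 2486 + (5 + sqrt((-6 + 6) + 7*(-1/34))) = 2486 + (5 + sqrt(0 - 7/34)) = 2486 + (5 + sqrt(-7/34)) = 2486 + (5 + I*sqrt(238)/34) = 2491 + I*sqrt(238)/34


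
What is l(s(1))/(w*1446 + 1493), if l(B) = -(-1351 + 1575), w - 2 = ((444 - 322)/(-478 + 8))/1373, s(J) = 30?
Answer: -72274720/1414753969 ≈ -0.051086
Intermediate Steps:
w = 645249/322655 (w = 2 + ((444 - 322)/(-478 + 8))/1373 = 2 + (122/(-470))*(1/1373) = 2 + (122*(-1/470))*(1/1373) = 2 - 61/235*1/1373 = 2 - 61/322655 = 645249/322655 ≈ 1.9998)
l(B) = -224 (l(B) = -1*224 = -224)
l(s(1))/(w*1446 + 1493) = -224/((645249/322655)*1446 + 1493) = -224/(933030054/322655 + 1493) = -224/1414753969/322655 = -224*322655/1414753969 = -72274720/1414753969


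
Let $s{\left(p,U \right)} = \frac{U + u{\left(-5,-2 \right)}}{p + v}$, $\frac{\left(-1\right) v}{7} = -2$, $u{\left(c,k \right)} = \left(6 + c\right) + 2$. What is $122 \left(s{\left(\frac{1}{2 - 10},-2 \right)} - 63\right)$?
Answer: $- \frac{852170}{111} \approx -7677.2$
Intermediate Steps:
$u{\left(c,k \right)} = 8 + c$
$v = 14$ ($v = \left(-7\right) \left(-2\right) = 14$)
$s{\left(p,U \right)} = \frac{3 + U}{14 + p}$ ($s{\left(p,U \right)} = \frac{U + \left(8 - 5\right)}{p + 14} = \frac{U + 3}{14 + p} = \frac{3 + U}{14 + p}$)
$122 \left(s{\left(\frac{1}{2 - 10},-2 \right)} - 63\right) = 122 \left(\frac{3 - 2}{14 + \frac{1}{2 - 10}} - 63\right) = 122 \left(\frac{1}{14 + \frac{1}{-8}} \cdot 1 - 63\right) = 122 \left(\frac{1}{14 - \frac{1}{8}} \cdot 1 - 63\right) = 122 \left(\frac{1}{\frac{111}{8}} \cdot 1 - 63\right) = 122 \left(\frac{8}{111} \cdot 1 - 63\right) = 122 \left(\frac{8}{111} - 63\right) = 122 \left(- \frac{6985}{111}\right) = - \frac{852170}{111}$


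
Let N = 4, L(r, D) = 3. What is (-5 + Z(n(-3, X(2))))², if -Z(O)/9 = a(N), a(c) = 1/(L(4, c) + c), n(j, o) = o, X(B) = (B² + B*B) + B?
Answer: 1936/49 ≈ 39.510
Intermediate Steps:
X(B) = B + 2*B² (X(B) = (B² + B²) + B = 2*B² + B = B + 2*B²)
a(c) = 1/(3 + c)
Z(O) = -9/7 (Z(O) = -9/(3 + 4) = -9/7)
(-5 + Z(n(-3, X(2))))² = (-5 - 9/7)² = (-44/7)² = 1936/49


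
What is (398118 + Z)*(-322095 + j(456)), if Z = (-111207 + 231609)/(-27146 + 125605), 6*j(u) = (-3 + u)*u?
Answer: -11276092048384188/98459 ≈ -1.1453e+11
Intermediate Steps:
j(u) = u*(-3 + u)/6 (j(u) = ((-3 + u)*u)/6 = (u*(-3 + u))/6 = u*(-3 + u)/6)
Z = 120402/98459 ≈ 1.2229
(398118 + Z)*(-322095 + j(456)) = (398118 + 120402/98459)*(-322095 + (⅙)*456*(-3 + 456)) = 39198420564*(-322095 + (⅙)*456*453)/98459 = 39198420564*(-322095 + 34428)/98459 = (39198420564/98459)*(-287667) = -11276092048384188/98459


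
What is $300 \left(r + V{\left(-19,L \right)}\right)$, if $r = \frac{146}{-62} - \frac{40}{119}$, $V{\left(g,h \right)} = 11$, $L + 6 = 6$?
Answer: $\frac{9195600}{3689} \approx 2492.7$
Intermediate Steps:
$L = 0$ ($L = -6 + 6 = 0$)
$r = - \frac{9927}{3689}$ ($r = 146 \left(- \frac{1}{62}\right) - \frac{40}{119} = - \frac{73}{31} - \frac{40}{119} = - \frac{9927}{3689} \approx -2.691$)
$300 \left(r + V{\left(-19,L \right)}\right) = 300 \left(- \frac{9927}{3689} + 11\right) = 300 \cdot \frac{30652}{3689} = \frac{9195600}{3689}$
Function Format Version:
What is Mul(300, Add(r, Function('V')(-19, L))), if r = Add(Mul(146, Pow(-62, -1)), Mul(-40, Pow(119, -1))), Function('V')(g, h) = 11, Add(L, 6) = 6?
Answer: Rational(9195600, 3689) ≈ 2492.7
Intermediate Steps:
L = 0 (L = Add(-6, 6) = 0)
r = Rational(-9927, 3689) (r = Add(Mul(146, Rational(-1, 62)), Mul(-40, Rational(1, 119))) = Add(Rational(-73, 31), Rational(-40, 119)) = Rational(-9927, 3689) ≈ -2.6910)
Mul(300, Add(r, Function('V')(-19, L))) = Mul(300, Add(Rational(-9927, 3689), 11)) = Mul(300, Rational(30652, 3689)) = Rational(9195600, 3689)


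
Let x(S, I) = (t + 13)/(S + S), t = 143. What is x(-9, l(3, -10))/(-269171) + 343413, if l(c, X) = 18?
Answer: 277310461895/807513 ≈ 3.4341e+5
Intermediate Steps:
x(S, I) = 78/S (x(S, I) = (143 + 13)/(S + S) = 156/((2*S)) = 156*(1/(2*S)) = 78/S)
x(-9, l(3, -10))/(-269171) + 343413 = (78/(-9))/(-269171) + 343413 = (78*(-⅑))*(-1/269171) + 343413 = -26/3*(-1/269171) + 343413 = 26/807513 + 343413 = 277310461895/807513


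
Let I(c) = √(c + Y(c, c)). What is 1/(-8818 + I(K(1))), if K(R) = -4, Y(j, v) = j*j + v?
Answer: -4409/38878558 - √2/38878558 ≈ -0.00011344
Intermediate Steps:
Y(j, v) = v + j² (Y(j, v) = j² + v = v + j²)
I(c) = √(c² + 2*c) (I(c) = √(c + (c + c²)) = √(c² + 2*c))
1/(-8818 + I(K(1))) = 1/(-8818 + √(-4*(2 - 4))) = 1/(-8818 + √(-4*(-2))) = 1/(-8818 + √8) = 1/(-8818 + 2*√2)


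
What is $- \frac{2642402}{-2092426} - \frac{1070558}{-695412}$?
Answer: $\frac{145629337619}{51967791054} \approx 2.8023$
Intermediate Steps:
$- \frac{2642402}{-2092426} - \frac{1070558}{-695412} = \left(-2642402\right) \left(- \frac{1}{2092426}\right) - - \frac{535279}{347706} = \frac{188743}{149459} + \frac{535279}{347706} = \frac{145629337619}{51967791054}$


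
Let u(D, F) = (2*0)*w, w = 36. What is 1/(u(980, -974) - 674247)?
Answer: -1/674247 ≈ -1.4831e-6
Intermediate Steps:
u(D, F) = 0 (u(D, F) = (2*0)*36 = 0*36 = 0)
1/(u(980, -974) - 674247) = 1/(0 - 674247) = 1/(-674247) = -1/674247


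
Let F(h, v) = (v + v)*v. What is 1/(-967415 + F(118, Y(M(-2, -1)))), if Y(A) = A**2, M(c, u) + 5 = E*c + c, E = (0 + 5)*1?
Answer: -1/800373 ≈ -1.2494e-6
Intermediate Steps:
E = 5 (E = 5*1 = 5)
M(c, u) = -5 + 6*c (M(c, u) = -5 + (5*c + c) = -5 + 6*c)
F(h, v) = 2*v**2 (F(h, v) = (2*v)*v = 2*v**2)
1/(-967415 + F(118, Y(M(-2, -1)))) = 1/(-967415 + 2*((-5 + 6*(-2))**2)**2) = 1/(-967415 + 2*((-5 - 12)**2)**2) = 1/(-967415 + 2*((-17)**2)**2) = 1/(-967415 + 2*289**2) = 1/(-967415 + 2*83521) = 1/(-967415 + 167042) = 1/(-800373) = -1/800373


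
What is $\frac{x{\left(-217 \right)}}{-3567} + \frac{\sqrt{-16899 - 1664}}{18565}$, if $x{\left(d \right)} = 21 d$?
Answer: $\frac{1519}{1189} + \frac{i \sqrt{18563}}{18565} \approx 1.2775 + 0.0073389 i$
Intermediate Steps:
$\frac{x{\left(-217 \right)}}{-3567} + \frac{\sqrt{-16899 - 1664}}{18565} = \frac{21 \left(-217\right)}{-3567} + \frac{\sqrt{-16899 - 1664}}{18565} = \left(-4557\right) \left(- \frac{1}{3567}\right) + \sqrt{-18563} \cdot \frac{1}{18565} = \frac{1519}{1189} + i \sqrt{18563} \cdot \frac{1}{18565} = \frac{1519}{1189} + \frac{i \sqrt{18563}}{18565}$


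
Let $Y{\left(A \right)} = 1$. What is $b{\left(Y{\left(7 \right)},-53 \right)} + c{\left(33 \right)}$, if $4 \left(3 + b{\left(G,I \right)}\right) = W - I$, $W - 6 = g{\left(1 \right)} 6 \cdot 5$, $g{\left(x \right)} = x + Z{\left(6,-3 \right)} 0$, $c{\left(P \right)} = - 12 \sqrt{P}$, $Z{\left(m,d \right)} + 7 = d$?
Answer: $\frac{77}{4} - 12 \sqrt{33} \approx -49.685$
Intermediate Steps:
$Z{\left(m,d \right)} = -7 + d$
$g{\left(x \right)} = x$ ($g{\left(x \right)} = x + \left(-7 - 3\right) 0 = x - 0 = x + 0 = x$)
$W = 36$ ($W = 6 + 1 \cdot 6 \cdot 5 = 6 + 1 \cdot 30 = 6 + 30 = 36$)
$b{\left(G,I \right)} = 6 - \frac{I}{4}$ ($b{\left(G,I \right)} = -3 + \frac{36 - I}{4} = -3 - \left(-9 + \frac{I}{4}\right) = 6 - \frac{I}{4}$)
$b{\left(Y{\left(7 \right)},-53 \right)} + c{\left(33 \right)} = \left(6 - - \frac{53}{4}\right) - 12 \sqrt{33} = \left(6 + \frac{53}{4}\right) - 12 \sqrt{33} = \frac{77}{4} - 12 \sqrt{33}$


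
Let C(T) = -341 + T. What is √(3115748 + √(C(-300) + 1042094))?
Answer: √(3115748 + 3*√115717) ≈ 1765.4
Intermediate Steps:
√(3115748 + √(C(-300) + 1042094)) = √(3115748 + √((-341 - 300) + 1042094)) = √(3115748 + √(-641 + 1042094)) = √(3115748 + √1041453) = √(3115748 + 3*√115717)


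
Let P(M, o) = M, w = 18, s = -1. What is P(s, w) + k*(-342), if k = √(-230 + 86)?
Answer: -1 - 4104*I ≈ -1.0 - 4104.0*I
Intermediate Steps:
k = 12*I (k = √(-144) = 12*I ≈ 12.0*I)
P(s, w) + k*(-342) = -1 + (12*I)*(-342) = -1 - 4104*I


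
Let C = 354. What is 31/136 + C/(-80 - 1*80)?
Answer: -2699/1360 ≈ -1.9846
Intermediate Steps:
31/136 + C/(-80 - 1*80) = 31/136 + 354/(-80 - 1*80) = 31*(1/136) + 354/(-80 - 80) = 31/136 + 354/(-160) = 31/136 + 354*(-1/160) = 31/136 - 177/80 = -2699/1360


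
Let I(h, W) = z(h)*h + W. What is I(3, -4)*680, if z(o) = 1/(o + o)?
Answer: -2380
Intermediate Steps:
z(o) = 1/(2*o)
I(h, W) = ½ + W (I(h, W) = (1/(2*h))*h + W = ½ + W)
I(3, -4)*680 = (½ - 4)*680 = -7/2*680 = -2380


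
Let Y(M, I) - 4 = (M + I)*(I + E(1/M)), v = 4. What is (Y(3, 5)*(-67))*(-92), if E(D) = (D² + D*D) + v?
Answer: 4314800/9 ≈ 4.7942e+5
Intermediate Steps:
E(D) = 4 + 2*D² (E(D) = (D² + D*D) + 4 = (D² + D²) + 4 = 2*D² + 4 = 4 + 2*D²)
Y(M, I) = 4 + (I + M)*(4 + I + 2/M²) (Y(M, I) = 4 + (M + I)*(I + (4 + 2*(1/M)²)) = 4 + (I + M)*(I + (4 + 2/M²)) = 4 + (I + M)*(4 + I + 2/M²))
(Y(3, 5)*(-67))*(-92) = ((4 + 5² + 2/3 + 4*5 + 4*3 + 5*3 + 2*5/3²)*(-67))*(-92) = ((4 + 25 + 2*(⅓) + 20 + 12 + 15 + 2*5*(⅑))*(-67))*(-92) = ((4 + 25 + ⅔ + 20 + 12 + 15 + 10/9)*(-67))*(-92) = ((700/9)*(-67))*(-92) = -46900/9*(-92) = 4314800/9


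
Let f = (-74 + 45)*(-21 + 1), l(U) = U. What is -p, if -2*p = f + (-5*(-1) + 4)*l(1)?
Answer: 589/2 ≈ 294.50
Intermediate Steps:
f = 580 (f = -29*(-20) = 580)
p = -589/2 (p = -(580 + (-5*(-1) + 4)*1)/2 = -(580 + (5 + 4)*1)/2 = -(580 + 9*1)/2 = -(580 + 9)/2 = -½*589 = -589/2 ≈ -294.50)
-p = -1*(-589/2) = 589/2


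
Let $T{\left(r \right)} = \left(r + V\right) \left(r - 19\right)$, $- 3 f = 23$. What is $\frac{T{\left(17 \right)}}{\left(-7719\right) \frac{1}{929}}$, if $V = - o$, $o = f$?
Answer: $\frac{137492}{23157} \approx 5.9374$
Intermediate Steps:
$f = - \frac{23}{3}$ ($f = \left(- \frac{1}{3}\right) 23 = - \frac{23}{3} \approx -7.6667$)
$o = - \frac{23}{3} \approx -7.6667$
$V = \frac{23}{3}$ ($V = \left(-1\right) \left(- \frac{23}{3}\right) = \frac{23}{3} \approx 7.6667$)
$T{\left(r \right)} = \left(-19 + r\right) \left(\frac{23}{3} + r\right)$ ($T{\left(r \right)} = \left(r + \frac{23}{3}\right) \left(r - 19\right) = \left(\frac{23}{3} + r\right) \left(-19 + r\right) = \left(-19 + r\right) \left(\frac{23}{3} + r\right)$)
$\frac{T{\left(17 \right)}}{\left(-7719\right) \frac{1}{929}} = \frac{- \frac{437}{3} + 17^{2} - \frac{578}{3}}{\left(-7719\right) \frac{1}{929}} = \frac{- \frac{437}{3} + 289 - \frac{578}{3}}{\left(-7719\right) \frac{1}{929}} = - \frac{148}{3 \left(- \frac{7719}{929}\right)} = \left(- \frac{148}{3}\right) \left(- \frac{929}{7719}\right) = \frac{137492}{23157}$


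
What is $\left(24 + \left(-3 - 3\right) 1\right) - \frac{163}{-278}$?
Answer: $\frac{5167}{278} \approx 18.586$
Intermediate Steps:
$\left(24 + \left(-3 - 3\right) 1\right) - \frac{163}{-278} = \left(24 - 6\right) - - \frac{163}{278} = \left(24 - 6\right) + \frac{163}{278} = 18 + \frac{163}{278} = \frac{5167}{278}$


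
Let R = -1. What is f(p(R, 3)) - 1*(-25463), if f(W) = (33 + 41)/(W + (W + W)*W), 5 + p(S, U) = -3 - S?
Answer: 2317207/91 ≈ 25464.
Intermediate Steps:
p(S, U) = -8 - S (p(S, U) = -5 + (-3 - S) = -8 - S)
f(W) = 74/(W + 2*W**2) (f(W) = 74/(W + (2*W)*W) = 74/(W + 2*W**2))
f(p(R, 3)) - 1*(-25463) = 74/((-8 - 1*(-1))*(1 + 2*(-8 - 1*(-1)))) - 1*(-25463) = 74/((-8 + 1)*(1 + 2*(-8 + 1))) + 25463 = 74/(-7*(1 + 2*(-7))) + 25463 = 74*(-1/7)/(1 - 14) + 25463 = 74*(-1/7)/(-13) + 25463 = 74*(-1/7)*(-1/13) + 25463 = 74/91 + 25463 = 2317207/91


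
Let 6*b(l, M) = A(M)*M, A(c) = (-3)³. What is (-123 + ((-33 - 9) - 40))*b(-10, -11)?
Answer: -20295/2 ≈ -10148.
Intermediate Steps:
A(c) = -27
b(l, M) = -9*M/2 (b(l, M) = (-27*M)/6 = -9*M/2)
(-123 + ((-33 - 9) - 40))*b(-10, -11) = (-123 + ((-33 - 9) - 40))*(-9/2*(-11)) = (-123 + (-42 - 40))*(99/2) = (-123 - 82)*(99/2) = -205*99/2 = -20295/2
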